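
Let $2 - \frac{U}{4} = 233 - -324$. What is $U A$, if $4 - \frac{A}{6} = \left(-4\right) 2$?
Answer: $-159840$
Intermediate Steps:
$U = -2220$ ($U = 8 - 4 \left(233 - -324\right) = 8 - 4 \left(233 + 324\right) = 8 - 2228 = -2220$)
$A = 72$ ($A = 24 - 6 \left(\left(-4\right) 2\right) = 24 - -48 = 24 + 48 = 72$)
$U A = \left(-2220\right) 72 = -159840$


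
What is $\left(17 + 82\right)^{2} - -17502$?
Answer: $27303$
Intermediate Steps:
$\left(17 + 82\right)^{2} - -17502 = 99^{2} + 17502 = 9801 + 17502 = 27303$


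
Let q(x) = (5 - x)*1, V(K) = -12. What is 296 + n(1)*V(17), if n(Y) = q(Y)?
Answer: 248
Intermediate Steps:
q(x) = 5 - x
n(Y) = 5 - Y
296 + n(1)*V(17) = 296 + (5 - 1*1)*(-12) = 296 + (5 - 1)*(-12) = 296 + 4*(-12) = 296 - 48 = 248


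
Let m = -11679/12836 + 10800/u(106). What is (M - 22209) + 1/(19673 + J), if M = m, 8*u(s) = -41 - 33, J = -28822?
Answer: -101578713578471/4345152868 ≈ -23377.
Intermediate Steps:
u(s) = -37/4 (u(s) = (-41 - 33)/8 = (⅛)*(-74) = -37/4)
m = -554947323/474932 (m = -11679/12836 + 10800/(-37/4) = -11679*1/12836 + 10800*(-4/37) = -11679/12836 - 43200/37 = -554947323/474932 ≈ -1168.5)
M = -554947323/474932 ≈ -1168.5
(M - 22209) + 1/(19673 + J) = (-554947323/474932 - 22209) + 1/(19673 - 28822) = -11102712111/474932 + 1/(-9149) = -11102712111/474932 - 1/9149 = -101578713578471/4345152868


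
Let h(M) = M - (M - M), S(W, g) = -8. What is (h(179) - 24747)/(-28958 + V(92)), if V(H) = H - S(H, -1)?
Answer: 12284/14429 ≈ 0.85134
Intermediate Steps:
h(M) = M (h(M) = M - 1*0 = M + 0 = M)
V(H) = 8 + H (V(H) = H - 1*(-8) = H + 8 = 8 + H)
(h(179) - 24747)/(-28958 + V(92)) = (179 - 24747)/(-28958 + (8 + 92)) = -24568/(-28958 + 100) = -24568/(-28858) = -24568*(-1/28858) = 12284/14429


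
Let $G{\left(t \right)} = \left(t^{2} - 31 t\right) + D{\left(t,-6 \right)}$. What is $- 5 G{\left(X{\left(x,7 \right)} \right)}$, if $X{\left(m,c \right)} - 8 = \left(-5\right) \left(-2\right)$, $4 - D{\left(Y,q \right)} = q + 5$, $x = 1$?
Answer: $1145$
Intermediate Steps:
$D{\left(Y,q \right)} = -1 - q$ ($D{\left(Y,q \right)} = 4 - \left(q + 5\right) = 4 - \left(5 + q\right) = -1 - q$)
$X{\left(m,c \right)} = 18$ ($X{\left(m,c \right)} = 8 - -10 = 8 + 10 = 18$)
$G{\left(t \right)} = 5 + t^{2} - 31 t$ ($G{\left(t \right)} = \left(t^{2} - 31 t\right) - -5 = \left(t^{2} - 31 t\right) + \left(-1 + 6\right) = \left(t^{2} - 31 t\right) + 5 = 5 + t^{2} - 31 t$)
$- 5 G{\left(X{\left(x,7 \right)} \right)} = - 5 \left(5 + 18^{2} - 558\right) = - 5 \left(5 + 324 - 558\right) = \left(-5\right) \left(-229\right) = 1145$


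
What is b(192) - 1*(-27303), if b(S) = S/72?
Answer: 81917/3 ≈ 27306.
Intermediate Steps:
b(S) = S/72 (b(S) = S*(1/72) = S/72)
b(192) - 1*(-27303) = (1/72)*192 - 1*(-27303) = 8/3 + 27303 = 81917/3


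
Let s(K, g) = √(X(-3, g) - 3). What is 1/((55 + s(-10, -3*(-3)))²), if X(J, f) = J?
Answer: (55 + I*√6)⁻² ≈ 0.00032862 - 2.9329e-5*I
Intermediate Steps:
s(K, g) = I*√6 (s(K, g) = √(-3 - 3) = √(-6) = I*√6)
1/((55 + s(-10, -3*(-3)))²) = 1/((55 + I*√6)²) = (55 + I*√6)⁻²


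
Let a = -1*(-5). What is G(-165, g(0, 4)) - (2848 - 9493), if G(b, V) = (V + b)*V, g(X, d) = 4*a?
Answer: 3745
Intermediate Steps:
a = 5
g(X, d) = 20 (g(X, d) = 4*5 = 20)
G(b, V) = V*(V + b)
G(-165, g(0, 4)) - (2848 - 9493) = 20*(20 - 165) - (2848 - 9493) = 20*(-145) - 1*(-6645) = -2900 + 6645 = 3745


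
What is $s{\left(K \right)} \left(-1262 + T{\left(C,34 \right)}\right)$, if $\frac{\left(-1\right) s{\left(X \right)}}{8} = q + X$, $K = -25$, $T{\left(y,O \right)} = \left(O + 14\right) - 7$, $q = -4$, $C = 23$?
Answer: $-283272$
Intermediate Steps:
$T{\left(y,O \right)} = 7 + O$ ($T{\left(y,O \right)} = \left(14 + O\right) - 7 = 7 + O$)
$s{\left(X \right)} = 32 - 8 X$ ($s{\left(X \right)} = - 8 \left(-4 + X\right) = 32 - 8 X$)
$s{\left(K \right)} \left(-1262 + T{\left(C,34 \right)}\right) = \left(32 - -200\right) \left(-1262 + \left(7 + 34\right)\right) = \left(32 + 200\right) \left(-1262 + 41\right) = 232 \left(-1221\right) = -283272$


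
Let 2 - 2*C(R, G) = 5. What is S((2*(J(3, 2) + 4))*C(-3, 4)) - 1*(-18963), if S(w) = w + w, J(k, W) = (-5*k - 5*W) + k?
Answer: 19071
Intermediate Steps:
J(k, W) = -5*W - 4*k (J(k, W) = (-5*W - 5*k) + k = -5*W - 4*k)
C(R, G) = -3/2 (C(R, G) = 1 - 1/2*5 = 1 - 5/2 = -3/2)
S(w) = 2*w
S((2*(J(3, 2) + 4))*C(-3, 4)) - 1*(-18963) = 2*((2*((-5*2 - 4*3) + 4))*(-3/2)) - 1*(-18963) = 2*((2*((-10 - 12) + 4))*(-3/2)) + 18963 = 2*((2*(-22 + 4))*(-3/2)) + 18963 = 2*((2*(-18))*(-3/2)) + 18963 = 2*(-36*(-3/2)) + 18963 = 2*54 + 18963 = 108 + 18963 = 19071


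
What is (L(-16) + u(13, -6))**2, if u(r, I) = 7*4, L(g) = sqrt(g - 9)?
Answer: 759 + 280*I ≈ 759.0 + 280.0*I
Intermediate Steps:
L(g) = sqrt(-9 + g)
u(r, I) = 28
(L(-16) + u(13, -6))**2 = (sqrt(-9 - 16) + 28)**2 = (sqrt(-25) + 28)**2 = (5*I + 28)**2 = (28 + 5*I)**2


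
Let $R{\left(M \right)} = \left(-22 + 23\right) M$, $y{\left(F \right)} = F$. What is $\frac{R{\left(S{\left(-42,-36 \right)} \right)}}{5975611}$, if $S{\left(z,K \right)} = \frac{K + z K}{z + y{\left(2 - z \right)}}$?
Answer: $\frac{738}{5975611} \approx 0.0001235$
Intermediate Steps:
$S{\left(z,K \right)} = \frac{K}{2} + \frac{K z}{2}$ ($S{\left(z,K \right)} = \frac{K + z K}{z - \left(-2 + z\right)} = \frac{K + K z}{2} = \left(K + K z\right) \frac{1}{2} = \frac{K}{2} + \frac{K z}{2}$)
$R{\left(M \right)} = M$ ($R{\left(M \right)} = 1 M = M$)
$\frac{R{\left(S{\left(-42,-36 \right)} \right)}}{5975611} = \frac{\frac{1}{2} \left(-36\right) \left(1 - 42\right)}{5975611} = \frac{1}{2} \left(-36\right) \left(-41\right) \frac{1}{5975611} = 738 \cdot \frac{1}{5975611} = \frac{738}{5975611}$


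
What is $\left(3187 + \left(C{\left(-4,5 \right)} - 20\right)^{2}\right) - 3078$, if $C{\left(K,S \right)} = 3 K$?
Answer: $1133$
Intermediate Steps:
$\left(3187 + \left(C{\left(-4,5 \right)} - 20\right)^{2}\right) - 3078 = \left(3187 + \left(3 \left(-4\right) - 20\right)^{2}\right) - 3078 = \left(3187 + \left(-12 - 20\right)^{2}\right) - 3078 = \left(3187 + \left(-32\right)^{2}\right) - 3078 = \left(3187 + 1024\right) - 3078 = 4211 - 3078 = 1133$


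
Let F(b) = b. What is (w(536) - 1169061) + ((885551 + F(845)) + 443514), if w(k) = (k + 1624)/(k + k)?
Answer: 10777018/67 ≈ 1.6085e+5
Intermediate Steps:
w(k) = (1624 + k)/(2*k) (w(k) = (1624 + k)/((2*k)) = (1624 + k)*(1/(2*k)) = (1624 + k)/(2*k))
(w(536) - 1169061) + ((885551 + F(845)) + 443514) = ((½)*(1624 + 536)/536 - 1169061) + ((885551 + 845) + 443514) = ((½)*(1/536)*2160 - 1169061) + (886396 + 443514) = (135/67 - 1169061) + 1329910 = -78326952/67 + 1329910 = 10777018/67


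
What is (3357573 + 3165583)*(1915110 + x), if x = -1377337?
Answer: 3507977171588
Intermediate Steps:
(3357573 + 3165583)*(1915110 + x) = (3357573 + 3165583)*(1915110 - 1377337) = 6523156*537773 = 3507977171588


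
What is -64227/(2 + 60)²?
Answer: -64227/3844 ≈ -16.708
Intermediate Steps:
-64227/(2 + 60)² = -64227/(62²) = -64227/3844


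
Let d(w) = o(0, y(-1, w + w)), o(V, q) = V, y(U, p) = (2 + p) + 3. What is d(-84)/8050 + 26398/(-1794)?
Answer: -13199/897 ≈ -14.715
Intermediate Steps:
y(U, p) = 5 + p
d(w) = 0
d(-84)/8050 + 26398/(-1794) = 0/8050 + 26398/(-1794) = 0*(1/8050) + 26398*(-1/1794) = 0 - 13199/897 = -13199/897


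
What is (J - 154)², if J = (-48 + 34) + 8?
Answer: 25600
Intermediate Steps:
J = -6 (J = -14 + 8 = -6)
(J - 154)² = (-6 - 154)² = (-160)² = 25600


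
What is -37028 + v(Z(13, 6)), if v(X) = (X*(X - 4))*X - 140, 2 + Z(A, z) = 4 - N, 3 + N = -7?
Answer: -36016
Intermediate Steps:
N = -10 (N = -3 - 7 = -10)
Z(A, z) = 12 (Z(A, z) = -2 + (4 - 1*(-10)) = -2 + (4 + 10) = -2 + 14 = 12)
v(X) = -140 + X²*(-4 + X) (v(X) = (X*(-4 + X))*X - 140 = X²*(-4 + X) - 140 = -140 + X²*(-4 + X))
-37028 + v(Z(13, 6)) = -37028 + (-140 + 12³ - 4*12²) = -37028 + (-140 + 1728 - 4*144) = -37028 + (-140 + 1728 - 576) = -37028 + 1012 = -36016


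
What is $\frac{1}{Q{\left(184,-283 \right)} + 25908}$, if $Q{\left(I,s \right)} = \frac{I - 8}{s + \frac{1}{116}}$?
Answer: $\frac{32827}{850461500} \approx 3.8599 \cdot 10^{-5}$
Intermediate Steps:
$Q{\left(I,s \right)} = \frac{-8 + I}{\frac{1}{116} + s}$ ($Q{\left(I,s \right)} = \frac{I - 8}{s + \frac{1}{116}} = \frac{-8 + I}{\frac{1}{116} + s}$)
$\frac{1}{Q{\left(184,-283 \right)} + 25908} = \frac{1}{\frac{116 \left(-8 + 184\right)}{1 + 116 \left(-283\right)} + 25908} = \frac{1}{116 \frac{1}{1 - 32828} \cdot 176 + 25908} = \frac{1}{116 \frac{1}{-32827} \cdot 176 + 25908} = \frac{1}{116 \left(- \frac{1}{32827}\right) 176 + 25908} = \frac{1}{- \frac{20416}{32827} + 25908} = \frac{1}{\frac{850461500}{32827}} = \frac{32827}{850461500}$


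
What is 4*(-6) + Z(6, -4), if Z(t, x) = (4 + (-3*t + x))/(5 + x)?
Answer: -42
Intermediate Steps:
Z(t, x) = (4 + x - 3*t)/(5 + x) (Z(t, x) = (4 + (x - 3*t))/(5 + x) = (4 + x - 3*t)/(5 + x))
4*(-6) + Z(6, -4) = 4*(-6) + (4 - 4 - 3*6)/(5 - 4) = -24 + (4 - 4 - 18)/1 = -24 + 1*(-18) = -24 - 18 = -42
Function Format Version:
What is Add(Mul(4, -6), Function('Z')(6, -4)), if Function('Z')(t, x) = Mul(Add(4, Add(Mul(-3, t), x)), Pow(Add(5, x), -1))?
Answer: -42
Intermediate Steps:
Function('Z')(t, x) = Mul(Pow(Add(5, x), -1), Add(4, x, Mul(-3, t))) (Function('Z')(t, x) = Mul(Add(4, Add(x, Mul(-3, t))), Pow(Add(5, x), -1)) = Mul(Add(4, x, Mul(-3, t)), Pow(Add(5, x), -1)) = Mul(Pow(Add(5, x), -1), Add(4, x, Mul(-3, t))))
Add(Mul(4, -6), Function('Z')(6, -4)) = Add(Mul(4, -6), Mul(Pow(Add(5, -4), -1), Add(4, -4, Mul(-3, 6)))) = Add(-24, Mul(Pow(1, -1), Add(4, -4, -18))) = Add(-24, Mul(1, -18)) = Add(-24, -18) = -42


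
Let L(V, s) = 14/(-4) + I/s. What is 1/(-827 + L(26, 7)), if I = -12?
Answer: -14/11651 ≈ -0.0012016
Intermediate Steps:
L(V, s) = -7/2 - 12/s (L(V, s) = 14/(-4) - 12/s = 14*(-¼) - 12/s = -7/2 - 12/s)
1/(-827 + L(26, 7)) = 1/(-827 + (-7/2 - 12/7)) = 1/(-827 - 73/14) = 1/(-11651/14) = -14/11651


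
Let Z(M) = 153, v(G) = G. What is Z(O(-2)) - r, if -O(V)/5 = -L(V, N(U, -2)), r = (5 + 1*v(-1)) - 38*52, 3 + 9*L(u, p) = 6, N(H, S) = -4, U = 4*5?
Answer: 2125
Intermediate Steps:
U = 20
L(u, p) = 1/3 (L(u, p) = -1/3 + (1/9)*6 = -1/3 + 2/3 = 1/3)
r = -1972 (r = (5 + 1*(-1)) - 38*52 = (5 - 1) - 1976 = 4 - 1976 = -1972)
O(V) = 5/3 (O(V) = -(-5)/3 = -5*(-1/3) = 5/3)
Z(O(-2)) - r = 153 - 1*(-1972) = 153 + 1972 = 2125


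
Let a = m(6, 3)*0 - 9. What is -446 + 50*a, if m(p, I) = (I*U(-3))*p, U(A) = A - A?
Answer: -896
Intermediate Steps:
U(A) = 0
m(p, I) = 0 (m(p, I) = (I*0)*p = 0*p = 0)
a = -9 (a = 0*0 - 9 = 0 - 9 = -9)
-446 + 50*a = -446 + 50*(-9) = -446 - 450 = -896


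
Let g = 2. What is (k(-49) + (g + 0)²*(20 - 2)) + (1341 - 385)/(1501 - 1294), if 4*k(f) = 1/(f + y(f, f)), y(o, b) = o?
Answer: 6216913/81144 ≈ 76.616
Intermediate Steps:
k(f) = 1/(8*f) (k(f) = 1/(4*(f + f)) = 1/(4*((2*f))) = (1/(2*f))/4 = 1/(8*f))
(k(-49) + (g + 0)²*(20 - 2)) + (1341 - 385)/(1501 - 1294) = ((⅛)/(-49) + (2 + 0)²*(20 - 2)) + (1341 - 385)/(1501 - 1294) = ((⅛)*(-1/49) + 2²*18) + 956/207 = (-1/392 + 4*18) + 956*(1/207) = (-1/392 + 72) + 956/207 = 28223/392 + 956/207 = 6216913/81144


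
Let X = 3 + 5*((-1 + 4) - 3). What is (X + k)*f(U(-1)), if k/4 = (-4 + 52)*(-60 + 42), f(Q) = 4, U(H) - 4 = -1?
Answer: -13812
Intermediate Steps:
U(H) = 3 (U(H) = 4 - 1 = 3)
k = -3456 (k = 4*((-4 + 52)*(-60 + 42)) = 4*(48*(-18)) = 4*(-864) = -3456)
X = 3 (X = 3 + 5*(3 - 3) = 3 + 5*0 = 3 + 0 = 3)
(X + k)*f(U(-1)) = (3 - 3456)*4 = -3453*4 = -13812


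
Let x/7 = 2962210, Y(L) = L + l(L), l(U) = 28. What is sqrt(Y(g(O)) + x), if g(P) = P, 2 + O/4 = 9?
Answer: 7*sqrt(423174) ≈ 4553.6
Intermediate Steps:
O = 28 (O = -8 + 4*9 = -8 + 36 = 28)
Y(L) = 28 + L (Y(L) = L + 28 = 28 + L)
x = 20735470 (x = 7*2962210 = 20735470)
sqrt(Y(g(O)) + x) = sqrt((28 + 28) + 20735470) = sqrt(56 + 20735470) = sqrt(20735526) = 7*sqrt(423174)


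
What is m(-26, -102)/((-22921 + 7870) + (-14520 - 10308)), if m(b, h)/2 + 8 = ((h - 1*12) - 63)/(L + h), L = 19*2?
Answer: 335/1276128 ≈ 0.00026251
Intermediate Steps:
L = 38
m(b, h) = -16 + 2*(-75 + h)/(38 + h) (m(b, h) = -16 + 2*(((h - 1*12) - 63)/(38 + h)) = -16 + 2*(((h - 12) - 63)/(38 + h)) = -16 + 2*(((-12 + h) - 63)/(38 + h)) = -16 + 2*((-75 + h)/(38 + h)) = -16 + 2*(-75 + h)/(38 + h))
m(-26, -102)/((-22921 + 7870) + (-14520 - 10308)) = (2*(-379 - 7*(-102))/(38 - 102))/((-22921 + 7870) + (-14520 - 10308)) = (2*(-379 + 714)/(-64))/(-15051 - 24828) = (2*(-1/64)*335)/(-39879) = -335/32*(-1/39879) = 335/1276128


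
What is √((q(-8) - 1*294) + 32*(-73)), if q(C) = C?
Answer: I*√2638 ≈ 51.361*I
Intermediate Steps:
√((q(-8) - 1*294) + 32*(-73)) = √((-8 - 1*294) + 32*(-73)) = √((-8 - 294) - 2336) = √(-302 - 2336) = √(-2638) = I*√2638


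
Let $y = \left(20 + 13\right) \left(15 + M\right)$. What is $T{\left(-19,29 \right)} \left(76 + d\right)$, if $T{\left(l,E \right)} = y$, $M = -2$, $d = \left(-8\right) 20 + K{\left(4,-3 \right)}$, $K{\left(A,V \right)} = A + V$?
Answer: $-35607$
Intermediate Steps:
$d = -159$ ($d = \left(-8\right) 20 + \left(4 - 3\right) = -160 + 1 = -159$)
$y = 429$ ($y = \left(20 + 13\right) \left(15 - 2\right) = 33 \cdot 13 = 429$)
$T{\left(l,E \right)} = 429$
$T{\left(-19,29 \right)} \left(76 + d\right) = 429 \left(76 - 159\right) = 429 \left(-83\right) = -35607$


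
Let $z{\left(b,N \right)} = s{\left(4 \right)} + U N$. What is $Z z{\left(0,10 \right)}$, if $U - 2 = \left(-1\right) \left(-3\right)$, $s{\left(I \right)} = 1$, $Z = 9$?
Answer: $459$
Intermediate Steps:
$U = 5$ ($U = 2 - -3 = 2 + 3 = 5$)
$z{\left(b,N \right)} = 1 + 5 N$
$Z z{\left(0,10 \right)} = 9 \left(1 + 5 \cdot 10\right) = 9 \left(1 + 50\right) = 9 \cdot 51 = 459$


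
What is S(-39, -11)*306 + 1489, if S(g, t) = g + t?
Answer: -13811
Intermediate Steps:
S(-39, -11)*306 + 1489 = (-39 - 11)*306 + 1489 = -50*306 + 1489 = -15300 + 1489 = -13811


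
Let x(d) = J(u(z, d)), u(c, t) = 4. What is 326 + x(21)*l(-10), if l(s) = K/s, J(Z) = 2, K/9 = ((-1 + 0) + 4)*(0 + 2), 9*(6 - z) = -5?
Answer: 1576/5 ≈ 315.20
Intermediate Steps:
z = 59/9 (z = 6 - 1/9*(-5) = 6 + 5/9 = 59/9 ≈ 6.5556)
K = 54 (K = 9*(((-1 + 0) + 4)*(0 + 2)) = 9*((-1 + 4)*2) = 9*(3*2) = 9*6 = 54)
x(d) = 2
l(s) = 54/s
326 + x(21)*l(-10) = 326 + 2*(54/(-10)) = 326 + 2*(54*(-1/10)) = 326 + 2*(-27/5) = 326 - 54/5 = 1576/5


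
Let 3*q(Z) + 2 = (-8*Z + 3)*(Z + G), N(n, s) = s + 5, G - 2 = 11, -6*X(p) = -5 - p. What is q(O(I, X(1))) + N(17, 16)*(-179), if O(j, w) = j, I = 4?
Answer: -3924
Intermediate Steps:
X(p) = ⅚ + p/6 (X(p) = -(-5 - p)/6 = ⅚ + p/6)
G = 13 (G = 2 + 11 = 13)
N(n, s) = 5 + s
q(Z) = -⅔ + (3 - 8*Z)*(13 + Z)/3 (q(Z) = -⅔ + ((-8*Z + 3)*(Z + 13))/3 = -⅔ + ((3 - 8*Z)*(13 + Z))/3 = -⅔ + (3 - 8*Z)*(13 + Z)/3)
q(O(I, X(1))) + N(17, 16)*(-179) = (37/3 - 101/3*4 - 8/3*4²) + (5 + 16)*(-179) = (37/3 - 404/3 - 8/3*16) + 21*(-179) = (37/3 - 404/3 - 128/3) - 3759 = -165 - 3759 = -3924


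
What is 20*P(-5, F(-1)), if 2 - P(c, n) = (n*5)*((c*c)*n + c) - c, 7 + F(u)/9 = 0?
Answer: -9954060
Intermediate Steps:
F(u) = -63 (F(u) = -63 + 9*0 = -63 + 0 = -63)
P(c, n) = 2 + c - 5*n*(c + n*c²) (P(c, n) = 2 - ((n*5)*((c*c)*n + c) - c) = 2 - ((5*n)*(c²*n + c) - c) = 2 - ((5*n)*(n*c² + c) - c) = 2 - ((5*n)*(c + n*c²) - c) = 2 - (5*n*(c + n*c²) - c) = 2 - (-c + 5*n*(c + n*c²)) = 2 + (c - 5*n*(c + n*c²)) = 2 + c - 5*n*(c + n*c²))
20*P(-5, F(-1)) = 20*(2 - 5 - 5*(-5)*(-63) - 5*(-5)²*(-63)²) = 20*(2 - 5 - 1575 - 5*25*3969) = 20*(2 - 5 - 1575 - 496125) = 20*(-497703) = -9954060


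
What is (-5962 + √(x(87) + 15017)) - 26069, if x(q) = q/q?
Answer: -32031 + √15018 ≈ -31908.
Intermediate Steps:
x(q) = 1
(-5962 + √(x(87) + 15017)) - 26069 = (-5962 + √(1 + 15017)) - 26069 = (-5962 + √15018) - 26069 = -32031 + √15018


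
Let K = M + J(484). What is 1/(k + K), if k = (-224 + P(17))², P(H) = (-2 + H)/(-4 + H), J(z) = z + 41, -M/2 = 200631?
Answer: -169/59331944 ≈ -2.8484e-6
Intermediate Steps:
M = -401262 (M = -2*200631 = -401262)
J(z) = 41 + z
P(H) = (-2 + H)/(-4 + H)
K = -400737 (K = -401262 + (41 + 484) = -401262 + 525 = -400737)
k = 8392609/169 (k = (-224 + (-2 + 17)/(-4 + 17))² = (-224 + 15/13)² = (-2897/13)² = 8392609/169 ≈ 49660.)
1/(k + K) = 1/(8392609/169 - 400737) = 1/(-59331944/169) = -169/59331944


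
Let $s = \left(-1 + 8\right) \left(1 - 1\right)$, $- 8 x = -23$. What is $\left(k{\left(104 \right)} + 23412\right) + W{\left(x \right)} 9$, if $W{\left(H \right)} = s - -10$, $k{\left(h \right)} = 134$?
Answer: $23636$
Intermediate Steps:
$x = \frac{23}{8}$ ($x = \left(- \frac{1}{8}\right) \left(-23\right) = \frac{23}{8} \approx 2.875$)
$s = 0$ ($s = 7 \cdot 0 = 0$)
$W{\left(H \right)} = 10$ ($W{\left(H \right)} = 0 - -10 = 0 + 10 = 10$)
$\left(k{\left(104 \right)} + 23412\right) + W{\left(x \right)} 9 = \left(134 + 23412\right) + 10 \cdot 9 = 23546 + 90 = 23636$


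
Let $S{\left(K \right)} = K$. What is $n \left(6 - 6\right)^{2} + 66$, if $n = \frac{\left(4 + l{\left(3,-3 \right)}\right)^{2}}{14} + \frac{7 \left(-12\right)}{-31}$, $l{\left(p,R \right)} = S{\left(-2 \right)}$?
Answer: $66$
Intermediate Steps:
$l{\left(p,R \right)} = -2$
$n = \frac{650}{217}$ ($n = \frac{\left(4 - 2\right)^{2}}{14} + \frac{7 \left(-12\right)}{-31} = 2^{2} \cdot \frac{1}{14} - - \frac{84}{31} = 4 \cdot \frac{1}{14} + \frac{84}{31} = \frac{2}{7} + \frac{84}{31} = \frac{650}{217} \approx 2.9954$)
$n \left(6 - 6\right)^{2} + 66 = \frac{650 \left(6 - 6\right)^{2}}{217} + 66 = \frac{650 \cdot 0^{2}}{217} + 66 = \frac{650}{217} \cdot 0 + 66 = 0 + 66 = 66$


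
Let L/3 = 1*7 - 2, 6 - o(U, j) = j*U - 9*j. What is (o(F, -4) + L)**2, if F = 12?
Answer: 1089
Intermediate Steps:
o(U, j) = 6 + 9*j - U*j (o(U, j) = 6 - (j*U - 9*j) = 6 - (U*j - 9*j) = 6 - (-9*j + U*j) = 6 + (9*j - U*j) = 6 + 9*j - U*j)
L = 15 (L = 3*(1*7 - 2) = 3*(7 - 2) = 3*5 = 15)
(o(F, -4) + L)**2 = ((6 + 9*(-4) - 1*12*(-4)) + 15)**2 = ((6 - 36 + 48) + 15)**2 = (18 + 15)**2 = 33**2 = 1089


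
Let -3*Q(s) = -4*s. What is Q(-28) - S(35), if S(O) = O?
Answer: -217/3 ≈ -72.333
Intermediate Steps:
Q(s) = 4*s/3 (Q(s) = -(-4)*s/3 = 4*s/3)
Q(-28) - S(35) = (4/3)*(-28) - 1*35 = -112/3 - 35 = -217/3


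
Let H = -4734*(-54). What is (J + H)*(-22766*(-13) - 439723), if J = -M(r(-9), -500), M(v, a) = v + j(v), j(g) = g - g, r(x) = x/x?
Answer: -36751365775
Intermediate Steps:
r(x) = 1
H = 255636
j(g) = 0
M(v, a) = v (M(v, a) = v + 0 = v)
J = -1 (J = -1*1 = -1)
(J + H)*(-22766*(-13) - 439723) = (-1 + 255636)*(-22766*(-13) - 439723) = 255635*(295958 - 439723) = 255635*(-143765) = -36751365775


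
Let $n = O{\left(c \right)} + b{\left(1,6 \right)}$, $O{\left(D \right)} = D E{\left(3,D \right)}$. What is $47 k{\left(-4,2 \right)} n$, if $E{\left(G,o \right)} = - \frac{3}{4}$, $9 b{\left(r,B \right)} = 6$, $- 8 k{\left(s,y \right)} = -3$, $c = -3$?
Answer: $\frac{1645}{32} \approx 51.406$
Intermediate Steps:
$k{\left(s,y \right)} = \frac{3}{8}$ ($k{\left(s,y \right)} = \left(- \frac{1}{8}\right) \left(-3\right) = \frac{3}{8}$)
$b{\left(r,B \right)} = \frac{2}{3}$ ($b{\left(r,B \right)} = \frac{1}{9} \cdot 6 = \frac{2}{3}$)
$E{\left(G,o \right)} = - \frac{3}{4}$ ($E{\left(G,o \right)} = \left(-3\right) \frac{1}{4} = - \frac{3}{4}$)
$O{\left(D \right)} = - \frac{3 D}{4}$ ($O{\left(D \right)} = D \left(- \frac{3}{4}\right) = - \frac{3 D}{4}$)
$n = \frac{35}{12}$ ($n = \left(- \frac{3}{4}\right) \left(-3\right) + \frac{2}{3} = \frac{9}{4} + \frac{2}{3} = \frac{35}{12} \approx 2.9167$)
$47 k{\left(-4,2 \right)} n = 47 \cdot \frac{3}{8} \cdot \frac{35}{12} = \frac{141}{8} \cdot \frac{35}{12} = \frac{1645}{32}$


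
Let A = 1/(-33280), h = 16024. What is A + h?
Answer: 533278719/33280 ≈ 16024.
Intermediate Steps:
A = -1/33280 ≈ -3.0048e-5
A + h = -1/33280 + 16024 = 533278719/33280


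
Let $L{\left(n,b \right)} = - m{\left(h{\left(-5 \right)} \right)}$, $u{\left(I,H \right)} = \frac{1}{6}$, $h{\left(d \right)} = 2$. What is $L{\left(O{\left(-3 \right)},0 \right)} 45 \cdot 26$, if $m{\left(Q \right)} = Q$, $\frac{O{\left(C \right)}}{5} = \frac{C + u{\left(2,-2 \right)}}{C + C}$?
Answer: $-2340$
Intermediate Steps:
$u{\left(I,H \right)} = \frac{1}{6}$
$O{\left(C \right)} = \frac{5 \left(\frac{1}{6} + C\right)}{2 C}$ ($O{\left(C \right)} = 5 \frac{C + \frac{1}{6}}{C + C} = 5 \frac{\frac{1}{6} + C}{2 C} = \frac{5 \left(\frac{1}{6} + C\right)}{2 C}$)
$L{\left(n,b \right)} = -2$ ($L{\left(n,b \right)} = \left(-1\right) 2 = -2$)
$L{\left(O{\left(-3 \right)},0 \right)} 45 \cdot 26 = \left(-2\right) 45 \cdot 26 = \left(-90\right) 26 = -2340$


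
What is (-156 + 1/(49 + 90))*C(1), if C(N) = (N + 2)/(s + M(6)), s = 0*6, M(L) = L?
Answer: -21683/278 ≈ -77.996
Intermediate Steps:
s = 0
C(N) = 1/3 + N/6 (C(N) = (N + 2)/(0 + 6) = (2 + N)/6 = (2 + N)*(1/6) = 1/3 + N/6)
(-156 + 1/(49 + 90))*C(1) = (-156 + 1/(49 + 90))*(1/3 + (1/6)*1) = (-156 + 1/139)*(1/3 + 1/6) = (-156 + 1/139)*(1/2) = -21683/139*1/2 = -21683/278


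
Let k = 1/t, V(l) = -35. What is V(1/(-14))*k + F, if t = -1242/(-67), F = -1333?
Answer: -1657931/1242 ≈ -1334.9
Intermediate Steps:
t = 1242/67 (t = -1242*(-1/67) = 1242/67 ≈ 18.537)
k = 67/1242 (k = 1/(1242/67) = 67/1242 ≈ 0.053945)
V(1/(-14))*k + F = -35*67/1242 - 1333 = -2345/1242 - 1333 = -1657931/1242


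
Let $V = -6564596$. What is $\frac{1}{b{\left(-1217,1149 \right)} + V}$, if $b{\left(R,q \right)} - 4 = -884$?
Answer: $- \frac{1}{6565476} \approx -1.5231 \cdot 10^{-7}$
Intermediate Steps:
$b{\left(R,q \right)} = -880$ ($b{\left(R,q \right)} = 4 - 884 = -880$)
$\frac{1}{b{\left(-1217,1149 \right)} + V} = \frac{1}{-880 - 6564596} = \frac{1}{-6565476} = - \frac{1}{6565476}$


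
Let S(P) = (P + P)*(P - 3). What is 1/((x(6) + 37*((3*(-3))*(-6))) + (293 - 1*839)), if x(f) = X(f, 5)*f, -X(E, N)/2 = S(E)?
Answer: 1/1020 ≈ 0.00098039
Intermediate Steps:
S(P) = 2*P*(-3 + P) (S(P) = (2*P)*(-3 + P) = 2*P*(-3 + P))
X(E, N) = -4*E*(-3 + E)
x(f) = 4*f**2*(3 - f) (x(f) = (4*f*(3 - f))*f = 4*f**2*(3 - f))
1/((x(6) + 37*((3*(-3))*(-6))) + (293 - 1*839)) = 1/((4*6**2*(3 - 1*6) + 37*((3*(-3))*(-6))) + (293 - 1*839)) = 1/((4*36*(3 - 6) + 37*(-9*(-6))) + (293 - 839)) = 1/((4*36*(-3) + 37*54) - 546) = 1/((-432 + 1998) - 546) = 1/(1566 - 546) = 1/1020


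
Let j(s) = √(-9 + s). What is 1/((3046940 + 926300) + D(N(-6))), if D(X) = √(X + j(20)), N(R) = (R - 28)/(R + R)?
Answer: 1/(3973240 + √(17/6 + √11)) ≈ 2.5168e-7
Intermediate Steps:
N(R) = (-28 + R)/(2*R) (N(R) = (-28 + R)/((2*R)) = (-28 + R)*(1/(2*R)) = (-28 + R)/(2*R))
D(X) = √(X + √11) (D(X) = √(X + √(-9 + 20)) = √(X + √11))
1/((3046940 + 926300) + D(N(-6))) = 1/((3046940 + 926300) + √((½)*(-28 - 6)/(-6) + √11)) = 1/(3973240 + √((½)*(-⅙)*(-34) + √11)) = 1/(3973240 + √(17/6 + √11))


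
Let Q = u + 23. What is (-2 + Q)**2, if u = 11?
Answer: 1024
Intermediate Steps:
Q = 34 (Q = 11 + 23 = 34)
(-2 + Q)**2 = (-2 + 34)**2 = 32**2 = 1024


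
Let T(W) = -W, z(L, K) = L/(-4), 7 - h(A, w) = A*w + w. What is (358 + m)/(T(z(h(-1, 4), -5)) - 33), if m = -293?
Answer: -52/25 ≈ -2.0800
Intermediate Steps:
h(A, w) = 7 - w - A*w (h(A, w) = 7 - (A*w + w) = 7 - (w + A*w) = 7 + (-w - A*w) = 7 - w - A*w)
z(L, K) = -L/4 (z(L, K) = L*(-¼) = -L/4)
(358 + m)/(T(z(h(-1, 4), -5)) - 33) = (358 - 293)/(-(-1)*(7 - 1*4 - 1*(-1)*4)/4 - 33) = 65/(-(-1)*(7 - 4 + 4)/4 - 33) = 65/(-(-1)*7/4 - 33) = 65/(-1*(-7/4) - 33) = 65/(7/4 - 33) = 65/(-125/4) = 65*(-4/125) = -52/25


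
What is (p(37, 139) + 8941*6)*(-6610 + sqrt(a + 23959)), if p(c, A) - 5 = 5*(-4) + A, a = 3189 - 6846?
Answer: -355419700 + 53770*sqrt(20302) ≈ -3.4776e+8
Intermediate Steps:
a = -3657
p(c, A) = -15 + A (p(c, A) = 5 + (5*(-4) + A) = 5 + (-20 + A) = -15 + A)
(p(37, 139) + 8941*6)*(-6610 + sqrt(a + 23959)) = ((-15 + 139) + 8941*6)*(-6610 + sqrt(-3657 + 23959)) = (124 + 53646)*(-6610 + sqrt(20302)) = 53770*(-6610 + sqrt(20302)) = -355419700 + 53770*sqrt(20302)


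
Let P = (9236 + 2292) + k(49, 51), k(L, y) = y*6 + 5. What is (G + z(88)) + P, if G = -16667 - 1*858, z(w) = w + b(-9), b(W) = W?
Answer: -5607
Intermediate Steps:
k(L, y) = 5 + 6*y (k(L, y) = 6*y + 5 = 5 + 6*y)
z(w) = -9 + w (z(w) = w - 9 = -9 + w)
G = -17525 (G = -16667 - 858 = -17525)
P = 11839 (P = (9236 + 2292) + (5 + 6*51) = 11528 + (5 + 306) = 11528 + 311 = 11839)
(G + z(88)) + P = (-17525 + (-9 + 88)) + 11839 = (-17525 + 79) + 11839 = -17446 + 11839 = -5607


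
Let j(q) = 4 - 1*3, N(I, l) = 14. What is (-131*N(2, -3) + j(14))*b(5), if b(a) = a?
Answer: -9165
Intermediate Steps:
j(q) = 1 (j(q) = 4 - 3 = 1)
(-131*N(2, -3) + j(14))*b(5) = (-131*14 + 1)*5 = (-1834 + 1)*5 = -1833*5 = -9165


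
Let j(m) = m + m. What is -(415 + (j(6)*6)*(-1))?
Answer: -343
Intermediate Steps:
j(m) = 2*m
-(415 + (j(6)*6)*(-1)) = -(415 + ((2*6)*6)*(-1)) = -(415 + (12*6)*(-1)) = -(415 + 72*(-1)) = -(415 - 72) = -1*343 = -343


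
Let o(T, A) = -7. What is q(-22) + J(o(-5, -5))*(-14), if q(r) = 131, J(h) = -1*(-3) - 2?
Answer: 117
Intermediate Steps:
J(h) = 1 (J(h) = 3 - 2 = 1)
q(-22) + J(o(-5, -5))*(-14) = 131 + 1*(-14) = 131 - 14 = 117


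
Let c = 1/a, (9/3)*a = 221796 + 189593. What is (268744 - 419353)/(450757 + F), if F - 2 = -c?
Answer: -20652961967/61812431416 ≈ -0.33412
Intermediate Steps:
a = 411389/3 (a = (221796 + 189593)/3 = (⅓)*411389 = 411389/3 ≈ 1.3713e+5)
c = 3/411389 (c = 1/(411389/3) = 3/411389 ≈ 7.2924e-6)
F = 822775/411389 (F = 2 - 1*3/411389 = 2 - 3/411389 = 822775/411389 ≈ 2.0000)
(268744 - 419353)/(450757 + F) = (268744 - 419353)/(450757 + 822775/411389) = -150609/185437294248/411389 = -150609*411389/185437294248 = -20652961967/61812431416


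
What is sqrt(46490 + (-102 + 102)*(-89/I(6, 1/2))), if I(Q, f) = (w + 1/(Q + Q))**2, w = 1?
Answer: sqrt(46490) ≈ 215.62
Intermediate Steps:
I(Q, f) = (1 + 1/(2*Q))**2 (I(Q, f) = (1 + 1/(Q + Q))**2 = (1 + 1/(2*Q))**2)
sqrt(46490 + (-102 + 102)*(-89/I(6, 1/2))) = sqrt(46490 + (-102 + 102)*(-89*144/(1 + 2*6)**2)) = sqrt(46490 + 0*(-89*144/(1 + 12)**2)) = sqrt(46490 + 0*(-89/((1/4)*(1/36)*13**2))) = sqrt(46490 + 0*(-89/((1/4)*(1/36)*169))) = sqrt(46490 + 0*(-89/169/144)) = sqrt(46490 + 0*(-89*144/169)) = sqrt(46490 + 0*(-12816/169)) = sqrt(46490 + 0) = sqrt(46490)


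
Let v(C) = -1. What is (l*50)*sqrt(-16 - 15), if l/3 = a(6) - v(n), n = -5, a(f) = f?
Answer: 1050*I*sqrt(31) ≈ 5846.2*I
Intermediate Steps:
l = 21 (l = 3*(6 - 1*(-1)) = 3*(6 + 1) = 3*7 = 21)
(l*50)*sqrt(-16 - 15) = (21*50)*sqrt(-16 - 15) = 1050*sqrt(-31) = 1050*(I*sqrt(31)) = 1050*I*sqrt(31)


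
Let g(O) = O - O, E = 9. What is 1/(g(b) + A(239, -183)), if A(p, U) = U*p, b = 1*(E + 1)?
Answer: -1/43737 ≈ -2.2864e-5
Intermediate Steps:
b = 10 (b = 1*(9 + 1) = 1*10 = 10)
g(O) = 0
1/(g(b) + A(239, -183)) = 1/(0 - 183*239) = 1/(0 - 43737) = 1/(-43737) = -1/43737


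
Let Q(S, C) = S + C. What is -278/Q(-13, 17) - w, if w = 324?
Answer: -787/2 ≈ -393.50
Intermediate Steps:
Q(S, C) = C + S
-278/Q(-13, 17) - w = -278/(17 - 13) - 1*324 = -278/4 - 324 = -278*¼ - 324 = -139/2 - 324 = -787/2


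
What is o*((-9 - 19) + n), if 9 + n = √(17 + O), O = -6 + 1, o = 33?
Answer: -1221 + 66*√3 ≈ -1106.7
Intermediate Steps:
O = -5
n = -9 + 2*√3 (n = -9 + √(17 - 5) = -9 + √12 = -9 + 2*√3 ≈ -5.5359)
o*((-9 - 19) + n) = 33*((-9 - 19) + (-9 + 2*√3)) = 33*(-28 + (-9 + 2*√3)) = 33*(-37 + 2*√3) = -1221 + 66*√3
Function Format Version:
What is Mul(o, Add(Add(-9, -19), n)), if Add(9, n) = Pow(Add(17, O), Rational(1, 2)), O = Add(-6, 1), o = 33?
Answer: Add(-1221, Mul(66, Pow(3, Rational(1, 2)))) ≈ -1106.7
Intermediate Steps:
O = -5
n = Add(-9, Mul(2, Pow(3, Rational(1, 2)))) (n = Add(-9, Pow(Add(17, -5), Rational(1, 2))) = Add(-9, Pow(12, Rational(1, 2))) = Add(-9, Mul(2, Pow(3, Rational(1, 2)))) ≈ -5.5359)
Mul(o, Add(Add(-9, -19), n)) = Mul(33, Add(Add(-9, -19), Add(-9, Mul(2, Pow(3, Rational(1, 2)))))) = Mul(33, Add(-28, Add(-9, Mul(2, Pow(3, Rational(1, 2)))))) = Mul(33, Add(-37, Mul(2, Pow(3, Rational(1, 2))))) = Add(-1221, Mul(66, Pow(3, Rational(1, 2))))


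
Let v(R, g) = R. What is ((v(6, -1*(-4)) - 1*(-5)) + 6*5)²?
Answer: 1681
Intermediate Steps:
((v(6, -1*(-4)) - 1*(-5)) + 6*5)² = ((6 - 1*(-5)) + 6*5)² = ((6 + 5) + 30)² = (11 + 30)² = 41² = 1681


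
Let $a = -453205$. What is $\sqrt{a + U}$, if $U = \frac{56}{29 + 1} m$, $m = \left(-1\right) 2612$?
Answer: $\frac{i \sqrt{103068165}}{15} \approx 676.82 i$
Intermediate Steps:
$m = -2612$
$U = - \frac{73136}{15}$ ($U = \frac{56}{29 + 1} \left(-2612\right) = \frac{56}{30} \left(-2612\right) = 56 \cdot \frac{1}{30} \left(-2612\right) = \frac{28}{15} \left(-2612\right) = - \frac{73136}{15} \approx -4875.7$)
$\sqrt{a + U} = \sqrt{-453205 - \frac{73136}{15}} = \sqrt{- \frac{6871211}{15}} = \frac{i \sqrt{103068165}}{15}$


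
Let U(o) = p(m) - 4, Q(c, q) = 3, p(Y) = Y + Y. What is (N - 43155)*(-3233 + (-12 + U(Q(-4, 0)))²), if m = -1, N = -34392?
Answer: 225584223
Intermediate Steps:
p(Y) = 2*Y
U(o) = -6 (U(o) = 2*(-1) - 4 = -2 - 4 = -6)
(N - 43155)*(-3233 + (-12 + U(Q(-4, 0)))²) = (-34392 - 43155)*(-3233 + (-12 - 6)²) = -77547*(-3233 + (-18)²) = -77547*(-3233 + 324) = -77547*(-2909) = 225584223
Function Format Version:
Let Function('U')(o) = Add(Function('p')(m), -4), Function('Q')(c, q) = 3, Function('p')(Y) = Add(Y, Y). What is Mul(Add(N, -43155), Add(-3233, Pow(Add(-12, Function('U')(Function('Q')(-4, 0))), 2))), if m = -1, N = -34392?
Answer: 225584223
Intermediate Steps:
Function('p')(Y) = Mul(2, Y)
Function('U')(o) = -6 (Function('U')(o) = Add(Mul(2, -1), -4) = Add(-2, -4) = -6)
Mul(Add(N, -43155), Add(-3233, Pow(Add(-12, Function('U')(Function('Q')(-4, 0))), 2))) = Mul(Add(-34392, -43155), Add(-3233, Pow(Add(-12, -6), 2))) = Mul(-77547, Add(-3233, Pow(-18, 2))) = Mul(-77547, Add(-3233, 324)) = Mul(-77547, -2909) = 225584223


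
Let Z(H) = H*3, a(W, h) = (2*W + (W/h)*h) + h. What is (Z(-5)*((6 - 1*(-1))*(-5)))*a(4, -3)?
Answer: 4725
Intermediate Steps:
a(W, h) = h + 3*W (a(W, h) = (2*W + W) + h = 3*W + h = h + 3*W)
Z(H) = 3*H
(Z(-5)*((6 - 1*(-1))*(-5)))*a(4, -3) = ((3*(-5))*((6 - 1*(-1))*(-5)))*(-3 + 3*4) = (-15*(6 + 1)*(-5))*(-3 + 12) = -105*(-5)*9 = -15*(-35)*9 = 525*9 = 4725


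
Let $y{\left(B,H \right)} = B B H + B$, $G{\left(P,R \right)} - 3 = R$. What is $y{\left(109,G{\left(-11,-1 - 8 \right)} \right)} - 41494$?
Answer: $-112671$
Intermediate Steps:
$G{\left(P,R \right)} = 3 + R$
$y{\left(B,H \right)} = B + H B^{2}$ ($y{\left(B,H \right)} = B^{2} H + B = H B^{2} + B = B + H B^{2}$)
$y{\left(109,G{\left(-11,-1 - 8 \right)} \right)} - 41494 = 109 \left(1 + 109 \left(3 - 9\right)\right) - 41494 = 109 \left(1 + 109 \left(-6\right)\right) - 41494 = 109 \left(1 - 654\right) - 41494 = 109 \left(-653\right) - 41494 = -71177 - 41494 = -112671$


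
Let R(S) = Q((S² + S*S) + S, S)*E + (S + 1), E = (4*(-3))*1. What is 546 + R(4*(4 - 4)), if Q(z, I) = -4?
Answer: 595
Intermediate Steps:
E = -12 (E = -12*1 = -12)
R(S) = 49 + S (R(S) = -4*(-12) + (S + 1) = 48 + (1 + S) = 49 + S)
546 + R(4*(4 - 4)) = 546 + (49 + 4*(4 - 4)) = 546 + (49 + 4*0) = 546 + (49 + 0) = 546 + 49 = 595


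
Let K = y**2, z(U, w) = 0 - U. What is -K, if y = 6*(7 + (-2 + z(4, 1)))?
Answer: -36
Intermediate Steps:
z(U, w) = -U
y = 6 (y = 6*(7 + (-2 - 1*4)) = 6*(7 + (-2 - 4)) = 6*(7 - 6) = 6*1 = 6)
K = 36 (K = 6**2 = 36)
-K = -1*36 = -36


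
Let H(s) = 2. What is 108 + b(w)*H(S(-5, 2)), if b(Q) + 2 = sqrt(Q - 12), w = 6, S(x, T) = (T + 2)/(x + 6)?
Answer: 104 + 2*I*sqrt(6) ≈ 104.0 + 4.899*I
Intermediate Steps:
S(x, T) = (2 + T)/(6 + x)
b(Q) = -2 + sqrt(-12 + Q) (b(Q) = -2 + sqrt(Q - 12) = -2 + sqrt(-12 + Q))
108 + b(w)*H(S(-5, 2)) = 108 + (-2 + sqrt(-12 + 6))*2 = 108 + (-2 + sqrt(-6))*2 = 108 + (-2 + I*sqrt(6))*2 = 108 + (-4 + 2*I*sqrt(6)) = 104 + 2*I*sqrt(6)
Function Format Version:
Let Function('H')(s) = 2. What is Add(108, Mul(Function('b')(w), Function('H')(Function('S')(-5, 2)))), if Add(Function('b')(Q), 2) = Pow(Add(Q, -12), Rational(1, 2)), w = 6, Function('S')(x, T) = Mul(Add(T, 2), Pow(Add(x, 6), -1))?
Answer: Add(104, Mul(2, I, Pow(6, Rational(1, 2)))) ≈ Add(104.00, Mul(4.8990, I))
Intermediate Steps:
Function('S')(x, T) = Mul(Pow(Add(6, x), -1), Add(2, T)) (Function('S')(x, T) = Mul(Add(2, T), Pow(Add(6, x), -1)) = Mul(Pow(Add(6, x), -1), Add(2, T)))
Function('b')(Q) = Add(-2, Pow(Add(-12, Q), Rational(1, 2))) (Function('b')(Q) = Add(-2, Pow(Add(Q, -12), Rational(1, 2))) = Add(-2, Pow(Add(-12, Q), Rational(1, 2))))
Add(108, Mul(Function('b')(w), Function('H')(Function('S')(-5, 2)))) = Add(108, Mul(Add(-2, Pow(Add(-12, 6), Rational(1, 2))), 2)) = Add(108, Mul(Add(-2, Pow(-6, Rational(1, 2))), 2)) = Add(108, Mul(Add(-2, Mul(I, Pow(6, Rational(1, 2)))), 2)) = Add(108, Add(-4, Mul(2, I, Pow(6, Rational(1, 2))))) = Add(104, Mul(2, I, Pow(6, Rational(1, 2))))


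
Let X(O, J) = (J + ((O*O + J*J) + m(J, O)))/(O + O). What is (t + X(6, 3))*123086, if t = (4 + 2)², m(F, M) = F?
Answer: 9908423/2 ≈ 4.9542e+6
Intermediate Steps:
t = 36 (t = 6² = 36)
X(O, J) = (J² + O² + 2*J)/(2*O) (X(O, J) = (J + ((O*O + J*J) + J))/(O + O) = (J + ((O² + J²) + J))/((2*O)) = (J + ((J² + O²) + J))*(1/(2*O)) = (J + (J + J² + O²))*(1/(2*O)) = (J² + O² + 2*J)*(1/(2*O)) = (J² + O² + 2*J)/(2*O))
(t + X(6, 3))*123086 = (36 + (½)*(3² + 6² + 2*3)/6)*123086 = (36 + (½)*(⅙)*(9 + 36 + 6))*123086 = (36 + (½)*(⅙)*51)*123086 = (36 + 17/4)*123086 = (161/4)*123086 = 9908423/2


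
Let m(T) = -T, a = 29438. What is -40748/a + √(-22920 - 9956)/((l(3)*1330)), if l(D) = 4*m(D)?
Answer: -20374/14719 - I*√8219/7980 ≈ -1.3842 - 0.011361*I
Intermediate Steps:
l(D) = -4*D (l(D) = 4*(-D) = -4*D)
-40748/a + √(-22920 - 9956)/((l(3)*1330)) = -40748/29438 + √(-22920 - 9956)/((-4*3*1330)) = -40748*1/29438 + √(-32876)/((-12*1330)) = -20374/14719 + (2*I*√8219)/(-15960) = -20374/14719 + (2*I*√8219)*(-1/15960) = -20374/14719 - I*√8219/7980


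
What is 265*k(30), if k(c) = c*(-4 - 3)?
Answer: -55650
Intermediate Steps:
k(c) = -7*c (k(c) = c*(-7) = -7*c)
265*k(30) = 265*(-7*30) = 265*(-210) = -55650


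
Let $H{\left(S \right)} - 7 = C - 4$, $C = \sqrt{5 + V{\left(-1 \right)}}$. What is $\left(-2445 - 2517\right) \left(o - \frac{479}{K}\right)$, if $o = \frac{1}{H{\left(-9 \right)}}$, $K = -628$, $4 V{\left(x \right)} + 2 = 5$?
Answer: $- \frac{34146003}{4082} + \frac{9924 \sqrt{23}}{13} \approx -4704.0$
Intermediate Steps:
$V{\left(x \right)} = \frac{3}{4}$ ($V{\left(x \right)} = - \frac{1}{2} + \frac{1}{4} \cdot 5 = - \frac{1}{2} + \frac{5}{4} = \frac{3}{4}$)
$C = \frac{\sqrt{23}}{2}$ ($C = \sqrt{5 + \frac{3}{4}} = \sqrt{\frac{23}{4}} = \frac{\sqrt{23}}{2} \approx 2.3979$)
$H{\left(S \right)} = 3 + \frac{\sqrt{23}}{2}$ ($H{\left(S \right)} = 7 + \left(\frac{\sqrt{23}}{2} - 4\right) = 7 + \left(\frac{\sqrt{23}}{2} + \left(-6 + 2\right)\right) = 7 - \left(4 - \frac{\sqrt{23}}{2}\right) = 3 + \frac{\sqrt{23}}{2}$)
$o = \frac{1}{3 + \frac{\sqrt{23}}{2}} \approx 0.18526$
$\left(-2445 - 2517\right) \left(o - \frac{479}{K}\right) = \left(-2445 - 2517\right) \left(\left(\frac{12}{13} - \frac{2 \sqrt{23}}{13}\right) - \frac{479}{-628}\right) = - 4962 \left(\left(\frac{12}{13} - \frac{2 \sqrt{23}}{13}\right) - - \frac{479}{628}\right) = - 4962 \left(\left(\frac{12}{13} - \frac{2 \sqrt{23}}{13}\right) + \frac{479}{628}\right) = - 4962 \left(\frac{13763}{8164} - \frac{2 \sqrt{23}}{13}\right) = - \frac{34146003}{4082} + \frac{9924 \sqrt{23}}{13}$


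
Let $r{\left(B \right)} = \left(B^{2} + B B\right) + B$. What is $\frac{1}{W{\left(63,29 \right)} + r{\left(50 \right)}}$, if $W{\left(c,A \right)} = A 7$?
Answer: $\frac{1}{5253} \approx 0.00019037$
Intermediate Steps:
$W{\left(c,A \right)} = 7 A$
$r{\left(B \right)} = B + 2 B^{2}$ ($r{\left(B \right)} = \left(B^{2} + B^{2}\right) + B = 2 B^{2} + B = B + 2 B^{2}$)
$\frac{1}{W{\left(63,29 \right)} + r{\left(50 \right)}} = \frac{1}{7 \cdot 29 + 50 \left(1 + 2 \cdot 50\right)} = \frac{1}{203 + 50 \left(1 + 100\right)} = \frac{1}{203 + 50 \cdot 101} = \frac{1}{203 + 5050} = \frac{1}{5253}$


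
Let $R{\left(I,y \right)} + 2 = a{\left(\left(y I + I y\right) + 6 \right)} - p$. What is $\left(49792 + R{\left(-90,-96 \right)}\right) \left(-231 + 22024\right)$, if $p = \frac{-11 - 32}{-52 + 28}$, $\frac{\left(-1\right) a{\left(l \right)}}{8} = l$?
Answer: $- \frac{46288223035}{24} \approx -1.9287 \cdot 10^{9}$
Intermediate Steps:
$a{\left(l \right)} = - 8 l$
$p = \frac{43}{24}$ ($p = - \frac{43}{-24} = \left(-43\right) \left(- \frac{1}{24}\right) = \frac{43}{24} \approx 1.7917$)
$R{\left(I,y \right)} = - \frac{1243}{24} - 16 I y$ ($R{\left(I,y \right)} = -2 - \left(\frac{43}{24} + 8 \left(\left(y I + I y\right) + 6\right)\right) = -2 - \left(\frac{43}{24} + 8 \left(\left(I y + I y\right) + 6\right)\right) = -2 - \left(\frac{43}{24} + 8 \left(2 I y + 6\right)\right) = -2 - \left(\frac{43}{24} + 8 \left(6 + 2 I y\right)\right) = -2 - \left(\frac{1195}{24} + 16 I y\right) = - \frac{1243}{24} - 16 I y$)
$\left(49792 + R{\left(-90,-96 \right)}\right) \left(-231 + 22024\right) = \left(49792 - \left(\frac{1243}{24} - -138240\right)\right) \left(-231 + 22024\right) = \left(49792 - \frac{3319003}{24}\right) 21793 = \left(- \frac{2123995}{24}\right) 21793 = - \frac{46288223035}{24}$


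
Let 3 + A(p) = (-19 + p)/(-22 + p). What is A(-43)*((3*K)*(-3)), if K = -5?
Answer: -1197/13 ≈ -92.077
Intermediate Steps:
A(p) = -3 + (-19 + p)/(-22 + p)
A(-43)*((3*K)*(-3)) = ((47 - 2*(-43))/(-22 - 43))*((3*(-5))*(-3)) = ((47 + 86)/(-65))*(-15*(-3)) = -1/65*133*45 = -133/65*45 = -1197/13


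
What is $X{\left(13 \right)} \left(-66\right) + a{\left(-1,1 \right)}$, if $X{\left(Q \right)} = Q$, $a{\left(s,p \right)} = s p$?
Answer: $-859$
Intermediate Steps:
$a{\left(s,p \right)} = p s$
$X{\left(13 \right)} \left(-66\right) + a{\left(-1,1 \right)} = 13 \left(-66\right) + 1 \left(-1\right) = -858 - 1 = -859$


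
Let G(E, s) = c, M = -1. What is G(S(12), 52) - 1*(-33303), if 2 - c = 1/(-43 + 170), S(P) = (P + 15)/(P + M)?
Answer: 4229734/127 ≈ 33305.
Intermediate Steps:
S(P) = (15 + P)/(-1 + P) (S(P) = (P + 15)/(P - 1) = (15 + P)/(-1 + P))
c = 253/127 (c = 2 - 1/(-43 + 170) = 2 - 1/127 = 253/127 ≈ 1.9921)
G(E, s) = 253/127
G(S(12), 52) - 1*(-33303) = 253/127 - 1*(-33303) = 253/127 + 33303 = 4229734/127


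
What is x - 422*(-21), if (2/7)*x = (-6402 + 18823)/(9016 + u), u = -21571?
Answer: 222437873/25110 ≈ 8858.5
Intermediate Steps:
x = -86947/25110 (x = 7*((-6402 + 18823)/(9016 - 21571))/2 = 7*(12421/(-12555))/2 = 7*(12421*(-1/12555))/2 = (7/2)*(-12421/12555) = -86947/25110 ≈ -3.4626)
x - 422*(-21) = -86947/25110 - 422*(-21) = -86947/25110 + 8862 = 222437873/25110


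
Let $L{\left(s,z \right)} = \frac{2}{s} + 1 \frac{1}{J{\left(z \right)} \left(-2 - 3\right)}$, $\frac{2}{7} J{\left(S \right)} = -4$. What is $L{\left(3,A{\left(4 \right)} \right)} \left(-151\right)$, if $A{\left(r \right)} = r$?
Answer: $- \frac{21593}{210} \approx -102.82$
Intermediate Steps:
$J{\left(S \right)} = -14$ ($J{\left(S \right)} = \frac{7}{2} \left(-4\right) = -14$)
$L{\left(s,z \right)} = \frac{1}{70} + \frac{2}{s}$ ($L{\left(s,z \right)} = \frac{2}{s} + 1 \frac{1}{\left(-14\right) \left(-2 - 3\right)} = \frac{2}{s} + 1 \frac{1}{\left(-14\right) \left(-5\right)} = \frac{2}{s} + 1 \cdot \frac{1}{70} = \frac{2}{s} + \frac{1}{70} = \frac{1}{70} + \frac{2}{s}$)
$L{\left(3,A{\left(4 \right)} \right)} \left(-151\right) = \frac{140 + 3}{70 \cdot 3} \left(-151\right) = \frac{1}{70} \cdot \frac{1}{3} \cdot 143 \left(-151\right) = \frac{143}{210} \left(-151\right) = - \frac{21593}{210}$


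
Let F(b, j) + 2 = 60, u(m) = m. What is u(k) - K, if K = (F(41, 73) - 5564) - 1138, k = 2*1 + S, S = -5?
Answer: 6641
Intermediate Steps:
k = -3 (k = 2*1 - 5 = 2 - 5 = -3)
F(b, j) = 58 (F(b, j) = -2 + 60 = 58)
K = -6644 (K = (58 - 5564) - 1138 = -5506 - 1138 = -6644)
u(k) - K = -3 - 1*(-6644) = -3 + 6644 = 6641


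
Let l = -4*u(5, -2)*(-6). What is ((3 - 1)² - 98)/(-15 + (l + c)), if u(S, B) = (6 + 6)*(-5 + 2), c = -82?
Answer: 94/961 ≈ 0.097815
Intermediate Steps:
u(S, B) = -36 (u(S, B) = 12*(-3) = -36)
l = -864 (l = -4*(-36)*(-6) = 144*(-6) = -864)
((3 - 1)² - 98)/(-15 + (l + c)) = ((3 - 1)² - 98)/(-15 + (-864 - 82)) = (2² - 98)/(-15 - 946) = (4 - 98)/(-961) = -94*(-1/961) = 94/961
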